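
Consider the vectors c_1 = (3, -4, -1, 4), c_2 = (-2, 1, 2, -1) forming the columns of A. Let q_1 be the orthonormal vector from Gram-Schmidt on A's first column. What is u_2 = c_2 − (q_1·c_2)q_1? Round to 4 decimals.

c_1 = (3, -4, -1, 4); ‖c_1‖ = 6.4807, so q_1 = (0.4629, -0.6172, -0.1543, 0.6172).
q_1·c_2 = 0.4629·(-2) + (-0.6172)·1 + (-0.1543)·2 + 0.6172·(-1) = -2.4689.
u_2 = c_2 + 2.4689·q_1 = (-0.8571, -0.5238, 1.6190, 0.5238).

u_2 = (-0.8571, -0.5238, 1.6190, 0.5238)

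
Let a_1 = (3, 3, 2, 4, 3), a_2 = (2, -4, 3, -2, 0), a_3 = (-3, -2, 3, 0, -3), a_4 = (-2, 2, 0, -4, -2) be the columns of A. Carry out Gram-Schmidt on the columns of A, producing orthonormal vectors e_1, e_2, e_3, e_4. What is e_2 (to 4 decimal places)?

a_1 = (3, 3, 2, 4, 3); ‖a_1‖ = 6.8557, so e_1 = (0.4376, 0.4376, 0.2917, 0.5835, 0.4376).
e_1·a_2 = 0.4376·2 + 0.4376·(-4) + 0.2917·3 + 0.5835·(-2) + 0.4376·0 = -1.1669.
u_2 = a_2 + 1.1669·e_1 = (2.5106, -3.4894, 3.3404, -1.3191, 0.5106).
‖u_2‖ = 5.6248, so e_2 = (0.4464, -0.6204, 0.5939, -0.2345, 0.0908).

e_2 = (0.4464, -0.6204, 0.5939, -0.2345, 0.0908)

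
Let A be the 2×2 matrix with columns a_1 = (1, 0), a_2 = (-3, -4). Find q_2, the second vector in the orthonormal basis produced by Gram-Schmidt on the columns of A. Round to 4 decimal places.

a_1 = (1, 0); ‖a_1‖ = 1.0000, so q_1 = (1.0000, 0.0000).
q_1·a_2 = 1.0000·(-3) + 0.0000·(-4) = -3.0000.
u_2 = a_2 + 3.0000·q_1 = (0.0000, -4.0000).
‖u_2‖ = 4.0000, so q_2 = (0.0000, -1.0000).

q_2 = (0.0000, -1.0000)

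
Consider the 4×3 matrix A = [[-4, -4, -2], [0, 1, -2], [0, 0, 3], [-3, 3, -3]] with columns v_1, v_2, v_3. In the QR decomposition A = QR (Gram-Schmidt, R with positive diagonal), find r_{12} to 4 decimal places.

q_1 = v_1/‖v_1‖ = (-4, 0, 0, -3)/5.0000 = (-0.8000, 0.0000, 0.0000, -0.6000).
r_{12} = q_1·v_2 = 1.4000.

r_{12} = 1.4000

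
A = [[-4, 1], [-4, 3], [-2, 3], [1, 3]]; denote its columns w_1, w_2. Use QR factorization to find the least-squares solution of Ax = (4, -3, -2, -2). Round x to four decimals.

x = (-0.5615, -0.9881)

w_1 = (-4, -4, -2, 1); ‖w_1‖ = 6.0828, so e_1 = (-0.6576, -0.6576, -0.3288, 0.1644).
e_1·w_2 = (-0.6576)·1 + (-0.6576)·3 + (-0.3288)·3 + 0.1644·3 = -3.1236.
u_2 = w_2 + 3.1236·e_1 = (-1.0541, 0.9459, 1.9730, 3.5135).
‖u_2‖ = 4.2712, so e_2 = (-0.2468, 0.2215, 0.4619, 0.8226).
Qᵀb = (-0.3288, -4.2206).
Back-substitute: x_2 = -4.2206/4.2712 = -0.9881.
x_1 = (-0.3288 + 3.1236·(-0.9881))/6.0828 = -0.5615.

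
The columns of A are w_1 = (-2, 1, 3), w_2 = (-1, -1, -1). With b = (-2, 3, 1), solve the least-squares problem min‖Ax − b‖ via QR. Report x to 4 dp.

w_1 = (-2, 1, 3); ‖w_1‖ = 3.7417, so q_1 = (-0.5345, 0.2673, 0.8018).
q_1·w_2 = (-0.5345)·(-1) + 0.2673·(-1) + 0.8018·(-1) = -0.5345.
u_2 = w_2 + 0.5345·q_1 = (-1.2857, -0.8571, -0.5714).
‖u_2‖ = 1.6475, so q_2 = (-0.7804, -0.5203, -0.3468).
Qᵀb = (2.6726, -0.3468).
Back-substitute: x_2 = -0.3468/1.6475 = -0.2105.
x_1 = (2.6726 + 0.5345·(-0.2105))/3.7417 = 0.6842.

x = (0.6842, -0.2105)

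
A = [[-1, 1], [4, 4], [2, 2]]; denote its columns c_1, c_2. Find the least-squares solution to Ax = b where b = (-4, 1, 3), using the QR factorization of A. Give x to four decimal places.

x = (2.2500, -1.7500)

c_1 = (-1, 4, 2); ‖c_1‖ = 4.5826, so q_1 = (-0.2182, 0.8729, 0.4364).
q_1·c_2 = (-0.2182)·1 + 0.8729·4 + 0.4364·2 = 4.1461.
u_2 = c_2 − 4.1461·q_1 = (1.9048, 0.3810, 0.1905).
‖u_2‖ = 1.9518, so q_2 = (0.9759, 0.1952, 0.0976).
Qᵀb = (3.0551, -3.4157).
Back-substitute: x_2 = -3.4157/1.9518 = -1.7500.
x_1 = (3.0551 − 4.1461·(-1.7500))/4.5826 = 2.2500.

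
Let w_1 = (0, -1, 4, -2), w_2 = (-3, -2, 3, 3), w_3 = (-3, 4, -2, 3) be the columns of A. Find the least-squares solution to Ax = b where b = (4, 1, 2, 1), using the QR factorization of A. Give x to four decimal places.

q_1 = w_1/‖w_1‖ = (0, -1, 4, -2)/4.5826 = (0.0000, -0.2182, 0.8729, -0.4364).
r_{12} = q_1·w_2 = 1.7457.
u_2 = w_2 − 1.7457·q_1 = (-3.0000, -1.6190, 1.4762, 3.7619).
‖u_2‖ = 5.2870, so q_2 = (-0.5674, -0.3062, 0.2792, 0.7115).
r_{13} = q_1·w_3 = -3.9279; r_{23} = q_2·w_3 = 2.0536.
u_3 = w_3 + 3.9279·q_1 − 2.0536·q_2 = (-1.8348, 3.7717, 0.8552, -0.1755).
‖u_3‖ = 4.2842, so q_3 = (-0.4283, 0.8804, 0.1996, -0.0410).
Qᵀb = (1.0911, -1.3060, -0.4744).
Back-substitute: x_3 = -0.4744/4.2842 = -0.1107.
x_2 = (-1.3060 − 2.0536·(-0.1107))/5.2870 = -0.2040.
x_1 = (1.0911 − 1.7457·(-0.2040) + 3.9279·(-0.1107))/4.5826 = 0.2209.

x = (0.2209, -0.2040, -0.1107)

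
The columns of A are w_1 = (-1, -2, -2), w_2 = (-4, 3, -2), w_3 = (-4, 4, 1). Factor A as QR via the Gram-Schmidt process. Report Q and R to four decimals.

Q = [[-0.3333, -0.7070, -0.6238], [-0.6667, 0.6446, -0.3743], [-0.6667, -0.2911, 0.6862]], R = [[3.0000, 0.6667, -2.0000], [0.0000, 5.3437, 5.1150], [0.0000, 0.0000, 1.6842]]

w_1 = (-1, -2, -2); ‖w_1‖ = 3.0000, so e_1 = (-0.3333, -0.6667, -0.6667).
e_1·w_2 = (-0.3333)·(-4) + (-0.6667)·3 + (-0.6667)·(-2) = 0.6667.
u_2 = w_2 − 0.6667·e_1 = (-3.7778, 3.4444, -1.5556).
‖u_2‖ = 5.3437, so e_2 = (-0.7070, 0.6446, -0.2911).
e_1·w_3 = (-0.3333)·(-4) + (-0.6667)·4 + (-0.6667)·1 = -2.0000; e_2·w_3 = (-0.7070)·(-4) + 0.6446·4 + (-0.2911)·1 = 5.1150.
u_3 = w_3 + 2.0000·e_1 − 5.1150·e_2 = (-1.0506, -0.6304, 1.1556).
‖u_3‖ = 1.6842, so e_3 = (-0.6238, -0.3743, 0.6862).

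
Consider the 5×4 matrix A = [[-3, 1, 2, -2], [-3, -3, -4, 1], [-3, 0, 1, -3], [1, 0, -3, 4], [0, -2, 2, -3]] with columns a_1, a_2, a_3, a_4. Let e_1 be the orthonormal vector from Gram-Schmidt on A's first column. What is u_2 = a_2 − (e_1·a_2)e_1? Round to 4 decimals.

u_2 = (1.6429, -2.3571, 0.6429, -0.2143, -2.0000)

e_1 = a_1/‖a_1‖ = (-3, -3, -3, 1, 0)/5.2915 = (-0.5669, -0.5669, -0.5669, 0.1890, 0.0000).
r_{12} = e_1·a_2 = 1.1339.
u_2 = a_2 − 1.1339·e_1 = (1.6429, -2.3571, 0.6429, -0.2143, -2.0000).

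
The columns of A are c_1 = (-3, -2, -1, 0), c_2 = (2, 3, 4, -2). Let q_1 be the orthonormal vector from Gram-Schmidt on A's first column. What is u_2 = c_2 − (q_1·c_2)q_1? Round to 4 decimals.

u_2 = (-1.4286, 0.7143, 2.8571, -2.0000)

q_1 = c_1/‖c_1‖ = (-3, -2, -1, 0)/3.7417 = (-0.8018, -0.5345, -0.2673, 0.0000).
r_{12} = q_1·c_2 = -4.2762.
u_2 = c_2 + 4.2762·q_1 = (-1.4286, 0.7143, 2.8571, -2.0000).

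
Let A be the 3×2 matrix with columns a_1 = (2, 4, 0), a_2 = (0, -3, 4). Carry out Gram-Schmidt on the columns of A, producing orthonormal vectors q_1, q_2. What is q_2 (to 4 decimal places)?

q_2 = (0.2844, -0.1422, 0.9481)

q_1 = a_1/‖a_1‖ = (2, 4, 0)/4.4721 = (0.4472, 0.8944, 0.0000).
r_{12} = q_1·a_2 = -2.6833.
u_2 = a_2 + 2.6833·q_1 = (1.2000, -0.6000, 4.0000).
‖u_2‖ = 4.2190, so q_2 = (0.2844, -0.1422, 0.9481).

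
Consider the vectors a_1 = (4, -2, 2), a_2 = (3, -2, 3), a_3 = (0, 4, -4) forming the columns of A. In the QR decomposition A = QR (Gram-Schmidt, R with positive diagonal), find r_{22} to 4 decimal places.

r_{22} = 1.3540

a_1 = (4, -2, 2); ‖a_1‖ = 4.8990, so q_1 = (0.8165, -0.4082, 0.4082).
q_1·a_2 = 0.8165·3 + (-0.4082)·(-2) + 0.4082·3 = 4.4907.
u_2 = a_2 − 4.4907·q_1 = (-0.6667, -0.1667, 1.1667).
r_{22} = ‖u_2‖ = 1.3540.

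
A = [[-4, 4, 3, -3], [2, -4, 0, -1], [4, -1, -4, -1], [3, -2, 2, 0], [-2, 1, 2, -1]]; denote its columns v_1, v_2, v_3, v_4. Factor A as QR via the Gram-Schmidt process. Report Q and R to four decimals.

v_1 = (-4, 2, 4, 3, -2); ‖v_1‖ = 7.0000, so e_1 = (-0.5714, 0.2857, 0.5714, 0.4286, -0.2857).
e_1·v_2 = (-0.5714)·4 + 0.2857·(-4) + 0.5714·(-1) + 0.4286·(-2) + (-0.2857)·1 = -5.1429.
u_2 = v_2 + 5.1429·e_1 = (1.0612, -2.5306, 1.9388, 0.2041, -0.4694).
‖u_2‖ = 3.3987, so e_2 = (0.3122, -0.7446, 0.5704, 0.0600, -0.1381).
e_1·v_3 = (-0.5714)·3 + 0.2857·0 + 0.5714·(-4) + 0.4286·2 + (-0.2857)·2 = -3.7143; e_2·v_3 = 0.3122·3 + (-0.7446)·0 + 0.5704·(-4) + 0.0600·2 + (-0.1381)·2 = -1.5012.
u_3 = v_3 + 3.7143·e_1 + 1.5012·e_2 = (1.3463, -0.0565, -1.0212, 3.6820, 0.7314).
‖u_3‖ = 4.1171, so e_3 = (0.3270, -0.0137, -0.2480, 0.8943, 0.1777).
e_1·v_4 = (-0.5714)·(-3) + 0.2857·(-1) + 0.5714·(-1) + 0.4286·0 + (-0.2857)·(-1) = 1.1429; e_2·v_4 = 0.3122·(-3) + (-0.7446)·(-1) + 0.5704·(-1) + 0.0600·0 + (-0.1381)·(-1) = -0.6245; e_3·v_4 = 0.3270·(-3) + (-0.0137)·(-1) + (-0.2480)·(-1) + 0.8943·0 + 0.1777·(-1) = -0.8969.
u_4 = v_4 − 1.1429·e_1 + 0.6245·e_2 + 0.8969·e_3 = (-1.8587, -1.8038, -1.5193, 0.3498, -0.6004).
‖u_4‖ = 3.0821, so e_4 = (-0.6030, -0.5853, -0.4929, 0.1135, -0.1948).

Q = [[-0.5714, 0.3122, 0.3270, -0.6030], [0.2857, -0.7446, -0.0137, -0.5853], [0.5714, 0.5704, -0.2480, -0.4929], [0.4286, 0.0600, 0.8943, 0.1135], [-0.2857, -0.1381, 0.1777, -0.1948]], R = [[7.0000, -5.1429, -3.7143, 1.1429], [0.0000, 3.3987, -1.5012, -0.6245], [0.0000, 0.0000, 4.1171, -0.8969], [0.0000, 0.0000, 0.0000, 3.0821]]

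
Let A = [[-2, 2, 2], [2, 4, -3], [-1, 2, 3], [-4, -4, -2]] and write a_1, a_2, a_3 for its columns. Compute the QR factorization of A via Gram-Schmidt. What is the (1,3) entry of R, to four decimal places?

a_1 = (-2, 2, -1, -4); ‖a_1‖ = 5.0000, so e_1 = (-0.4000, 0.4000, -0.2000, -0.8000).
r_{13} = e_1·a_3 = -1.0000.

r_{13} = -1.0000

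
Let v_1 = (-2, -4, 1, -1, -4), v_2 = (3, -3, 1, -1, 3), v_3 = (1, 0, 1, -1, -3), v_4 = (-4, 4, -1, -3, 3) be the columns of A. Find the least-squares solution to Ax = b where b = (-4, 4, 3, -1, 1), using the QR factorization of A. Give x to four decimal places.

x = (-0.0060, -0.2338, 0.3124, 0.6919)

v_1 = (-2, -4, 1, -1, -4); ‖v_1‖ = 6.1644, so q_1 = (-0.3244, -0.6489, 0.1622, -0.1622, -0.6489).
q_1·v_2 = (-0.3244)·3 + (-0.6489)·(-3) + 0.1622·1 + (-0.1622)·(-1) + (-0.6489)·3 = -0.6489.
u_2 = v_2 + 0.6489·q_1 = (2.7895, -3.4211, 1.1053, -1.1053, 2.5789).
‖u_2‖ = 5.3459, so q_2 = (0.5218, -0.6399, 0.2067, -0.2067, 0.4824).
q_1·v_3 = (-0.3244)·1 + (-0.6489)·0 + 0.1622·1 + (-0.1622)·(-1) + (-0.6489)·(-3) = 1.9467; q_2·v_3 = 0.5218·1 + (-0.6399)·0 + 0.2067·1 + (-0.2067)·(-1) + 0.4824·(-3) = -0.5119.
u_3 = v_3 − 1.9467·q_1 + 0.5119·q_2 = (1.8987, 0.9355, 0.7901, -0.7901, -1.4899).
‖u_3‖ = 2.8193, so q_3 = (0.6735, 0.3318, 0.2802, -0.2802, -0.5285).
q_1·v_4 = (-0.3244)·(-4) + (-0.6489)·4 + 0.1622·(-1) + (-0.1622)·(-3) + (-0.6489)·3 = -2.9200; q_2·v_4 = 0.5218·(-4) + (-0.6399)·4 + 0.2067·(-1) + (-0.2067)·(-3) + 0.4824·3 = -2.7862; q_3·v_4 = 0.6735·(-4) + 0.3318·4 + 0.2802·(-1) + (-0.2802)·(-3) + (-0.5285)·3 = -2.3914.
u_4 = v_4 + 2.9200·q_1 + 2.7862·q_2 + 2.3914·q_3 = (-1.8830, 1.1158, 0.7199, -4.7199, 1.1856).
‖u_4‖ = 5.3844, so q_4 = (-0.3497, 0.2072, 0.1337, -0.8766, 0.2202).
Qᵀb = (-1.2978, -3.3375, -0.7741, 3.7257).
Back-substitute: x_4 = 3.7257/5.3844 = 0.6919.
x_3 = (-0.7741 + 2.3914·0.6919)/2.8193 = 0.3124.
x_2 = (-3.3375 + 0.5119·0.3124 + 2.7862·0.6919)/5.3459 = -0.2338.
x_1 = (-1.2978 + 0.6489·(-0.2338) − 1.9467·0.3124 + 2.9200·0.6919)/6.1644 = -0.0060.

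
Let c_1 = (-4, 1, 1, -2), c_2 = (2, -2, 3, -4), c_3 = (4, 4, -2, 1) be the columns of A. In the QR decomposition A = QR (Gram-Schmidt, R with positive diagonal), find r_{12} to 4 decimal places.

e_1 = c_1/‖c_1‖ = (-4, 1, 1, -2)/4.6904 = (-0.8528, 0.2132, 0.2132, -0.4264).
r_{12} = e_1·c_2 = 0.2132.

r_{12} = 0.2132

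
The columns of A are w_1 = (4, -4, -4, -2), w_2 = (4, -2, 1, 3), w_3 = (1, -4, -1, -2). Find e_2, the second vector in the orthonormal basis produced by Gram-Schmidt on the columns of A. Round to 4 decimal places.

e_2 = (0.5707, -0.1802, 0.4055, 0.6909)

e_1 = w_1/‖w_1‖ = (4, -4, -4, -2)/7.2111 = (0.5547, -0.5547, -0.5547, -0.2774).
r_{12} = e_1·w_2 = 1.9415.
u_2 = w_2 − 1.9415·e_1 = (2.9231, -0.9231, 2.0769, 3.5385).
‖u_2‖ = 5.1216, so e_2 = (0.5707, -0.1802, 0.4055, 0.6909).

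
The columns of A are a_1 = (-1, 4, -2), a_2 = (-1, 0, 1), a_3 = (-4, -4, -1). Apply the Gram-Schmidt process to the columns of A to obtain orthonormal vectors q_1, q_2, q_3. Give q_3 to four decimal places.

q_3 = (-0.6247, -0.4685, -0.6247)

a_1 = (-1, 4, -2); ‖a_1‖ = 4.5826, so q_1 = (-0.2182, 0.8729, -0.4364).
q_1·a_2 = (-0.2182)·(-1) + 0.8729·0 + (-0.4364)·1 = -0.2182.
u_2 = a_2 + 0.2182·q_1 = (-1.0476, 0.1905, 0.9048).
‖u_2‖ = 1.3973, so q_2 = (-0.7498, 0.1363, 0.6475).
q_1·a_3 = (-0.2182)·(-4) + 0.8729·(-4) + (-0.4364)·(-1) = -2.1822; q_2·a_3 = (-0.7498)·(-4) + 0.1363·(-4) + 0.6475·(-1) = 1.8062.
u_3 = a_3 + 2.1822·q_1 − 1.8062·q_2 = (-3.1220, -2.3415, -3.1220).
‖u_3‖ = 4.9976, so q_3 = (-0.6247, -0.4685, -0.6247).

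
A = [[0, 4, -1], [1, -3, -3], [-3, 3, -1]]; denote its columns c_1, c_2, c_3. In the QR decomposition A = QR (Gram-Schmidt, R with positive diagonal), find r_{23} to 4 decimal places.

r_{23} = 0.4518

e_1 = c_1/‖c_1‖ = (0, 1, -3)/3.1623 = (0.0000, 0.3162, -0.9487).
r_{12} = e_1·c_2 = -3.7947.
u_2 = c_2 + 3.7947·e_1 = (4.0000, -1.8000, -0.6000).
‖u_2‖ = 4.4272, so e_2 = (0.9035, -0.4066, -0.1355).
r_{23} = e_2·c_3 = 0.4518.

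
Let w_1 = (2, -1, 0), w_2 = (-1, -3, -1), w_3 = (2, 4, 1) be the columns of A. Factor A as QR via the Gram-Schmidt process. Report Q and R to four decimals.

e_1 = w_1/‖w_1‖ = (2, -1, 0)/2.2361 = (0.8944, -0.4472, 0.0000).
r_{12} = e_1·w_2 = 0.4472.
u_2 = w_2 − 0.4472·e_1 = (-1.4000, -2.8000, -1.0000).
‖u_2‖ = 3.2863, so e_2 = (-0.4260, -0.8520, -0.3043).
r_{13} = e_1·w_3 = 0.0000; r_{23} = e_2·w_3 = -4.5644.
u_3 = w_3 + 0.0000·e_1 + 4.5644·e_2 = (0.0556, 0.1111, -0.3889).
‖u_3‖ = 0.4082, so e_3 = (0.1361, 0.2722, -0.9526).

Q = [[0.8944, -0.4260, 0.1361], [-0.4472, -0.8520, 0.2722], [0.0000, -0.3043, -0.9526]], R = [[2.2361, 0.4472, 0.0000], [0.0000, 3.2863, -4.5644], [0.0000, 0.0000, 0.4082]]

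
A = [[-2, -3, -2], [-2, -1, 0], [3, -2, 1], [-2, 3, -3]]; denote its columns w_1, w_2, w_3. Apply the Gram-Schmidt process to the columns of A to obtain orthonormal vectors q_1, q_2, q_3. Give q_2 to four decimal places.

q_1 = w_1/‖w_1‖ = (-2, -2, 3, -2)/4.5826 = (-0.4364, -0.4364, 0.6547, -0.4364).
r_{12} = q_1·w_2 = -0.8729.
u_2 = w_2 + 0.8729·q_1 = (-3.3810, -1.3810, -1.4286, 2.6190).
‖u_2‖ = 4.7157, so q_2 = (-0.7170, -0.2928, -0.3029, 0.5554).

q_2 = (-0.7170, -0.2928, -0.3029, 0.5554)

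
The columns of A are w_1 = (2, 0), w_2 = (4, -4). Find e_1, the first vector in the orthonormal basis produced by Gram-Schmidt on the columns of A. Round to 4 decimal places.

e_1 = (1.0000, 0.0000)

w_1 = (2, 0); ‖w_1‖ = 2.0000, so e_1 = (1.0000, 0.0000).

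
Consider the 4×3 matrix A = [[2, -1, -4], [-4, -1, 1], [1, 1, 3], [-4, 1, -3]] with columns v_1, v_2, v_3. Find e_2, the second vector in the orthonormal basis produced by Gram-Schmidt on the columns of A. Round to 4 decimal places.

v_1 = (2, -4, 1, -4); ‖v_1‖ = 6.0828, so e_1 = (0.3288, -0.6576, 0.1644, -0.6576).
e_1·v_2 = 0.3288·(-1) + (-0.6576)·(-1) + 0.1644·1 + (-0.6576)·1 = -0.1644.
u_2 = v_2 + 0.1644·e_1 = (-0.9459, -1.1081, 1.0270, 0.8919).
‖u_2‖ = 1.9932, so e_2 = (-0.4746, -0.5559, 0.5153, 0.4475).

e_2 = (-0.4746, -0.5559, 0.5153, 0.4475)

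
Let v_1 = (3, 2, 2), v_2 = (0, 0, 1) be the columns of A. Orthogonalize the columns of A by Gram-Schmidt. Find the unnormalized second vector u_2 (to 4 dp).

u_2 = (-0.3529, -0.2353, 0.7647)

e_1 = v_1/‖v_1‖ = (3, 2, 2)/4.1231 = (0.7276, 0.4851, 0.4851).
r_{12} = e_1·v_2 = 0.4851.
u_2 = v_2 − 0.4851·e_1 = (-0.3529, -0.2353, 0.7647).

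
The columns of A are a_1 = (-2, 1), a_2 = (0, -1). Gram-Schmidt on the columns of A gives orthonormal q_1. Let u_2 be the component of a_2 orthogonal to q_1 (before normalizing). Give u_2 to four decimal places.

u_2 = (-0.4000, -0.8000)

a_1 = (-2, 1); ‖a_1‖ = 2.2361, so q_1 = (-0.8944, 0.4472).
q_1·a_2 = (-0.8944)·0 + 0.4472·(-1) = -0.4472.
u_2 = a_2 + 0.4472·q_1 = (-0.4000, -0.8000).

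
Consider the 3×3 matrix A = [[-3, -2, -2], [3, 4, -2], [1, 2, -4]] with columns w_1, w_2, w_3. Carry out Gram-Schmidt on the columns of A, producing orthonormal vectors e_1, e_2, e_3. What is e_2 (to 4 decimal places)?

w_1 = (-3, 3, 1); ‖w_1‖ = 4.3589, so e_1 = (-0.6882, 0.6882, 0.2294).
e_1·w_2 = (-0.6882)·(-2) + 0.6882·4 + 0.2294·2 = 4.5883.
u_2 = w_2 − 4.5883·e_1 = (1.1579, 0.8421, 0.9474).
‖u_2‖ = 1.7168, so e_2 = (0.6745, 0.4905, 0.5518).

e_2 = (0.6745, 0.4905, 0.5518)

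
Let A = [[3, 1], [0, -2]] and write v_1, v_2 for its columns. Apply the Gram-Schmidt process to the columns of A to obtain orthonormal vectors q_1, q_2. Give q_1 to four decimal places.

q_1 = (1.0000, 0.0000)

v_1 = (3, 0); ‖v_1‖ = 3.0000, so q_1 = (1.0000, 0.0000).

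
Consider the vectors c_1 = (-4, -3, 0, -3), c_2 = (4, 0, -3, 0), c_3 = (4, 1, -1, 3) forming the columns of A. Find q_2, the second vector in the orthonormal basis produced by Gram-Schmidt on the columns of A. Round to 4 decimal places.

q_1 = c_1/‖c_1‖ = (-4, -3, 0, -3)/5.8310 = (-0.6860, -0.5145, 0.0000, -0.5145).
r_{12} = q_1·c_2 = -2.7440.
u_2 = c_2 + 2.7440·q_1 = (2.1176, -1.4118, -3.0000, -1.4118).
‖u_2‖ = 4.1798, so q_2 = (0.5066, -0.3378, -0.7177, -0.3378).

q_2 = (0.5066, -0.3378, -0.7177, -0.3378)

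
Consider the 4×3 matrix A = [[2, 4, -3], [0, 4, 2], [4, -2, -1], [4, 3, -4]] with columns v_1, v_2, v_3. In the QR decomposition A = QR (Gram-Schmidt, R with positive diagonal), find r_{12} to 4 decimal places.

r_{12} = 2.0000

v_1 = (2, 0, 4, 4); ‖v_1‖ = 6.0000, so q_1 = (0.3333, 0.0000, 0.6667, 0.6667).
r_{12} = q_1·v_2 = 2.0000.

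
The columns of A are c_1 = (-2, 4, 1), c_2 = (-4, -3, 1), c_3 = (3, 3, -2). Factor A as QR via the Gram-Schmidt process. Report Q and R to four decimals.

c_1 = (-2, 4, 1); ‖c_1‖ = 4.5826, so e_1 = (-0.4364, 0.8729, 0.2182).
e_1·c_2 = (-0.4364)·(-4) + 0.8729·(-3) + 0.2182·1 = -0.6547.
u_2 = c_2 + 0.6547·e_1 = (-4.2857, -2.4286, 1.1429).
‖u_2‖ = 5.0568, so e_2 = (-0.8475, -0.4803, 0.2260).
e_1·c_3 = (-0.4364)·3 + 0.8729·3 + 0.2182·(-2) = 0.8729; e_2·c_3 = (-0.8475)·3 + (-0.4803)·3 + 0.2260·(-2) = -4.4353.
u_3 = c_3 − 0.8729·e_1 + 4.4353·e_2 = (-0.3780, 0.1080, -1.1881).
‖u_3‖ = 1.2514, so e_3 = (-0.3021, 0.0863, -0.9494).

Q = [[-0.4364, -0.8475, -0.3021], [0.8729, -0.4803, 0.0863], [0.2182, 0.2260, -0.9494]], R = [[4.5826, -0.6547, 0.8729], [0.0000, 5.0568, -4.4353], [0.0000, 0.0000, 1.2514]]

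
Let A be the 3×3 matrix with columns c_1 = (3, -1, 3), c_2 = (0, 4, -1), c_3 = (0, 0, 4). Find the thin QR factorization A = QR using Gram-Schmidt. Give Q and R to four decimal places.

Q = [[0.6882, 0.2910, -0.6645], [-0.2294, 0.9563, 0.1812], [0.6882, 0.0277, 0.7249]], R = [[4.3589, -1.6059, 2.7530], [0.0000, 3.7975, 0.1109], [0.0000, 0.0000, 2.8998]]

e_1 = c_1/‖c_1‖ = (3, -1, 3)/4.3589 = (0.6882, -0.2294, 0.6882).
r_{12} = e_1·c_2 = -1.6059.
u_2 = c_2 + 1.6059·e_1 = (1.1053, 3.6316, 0.1053).
‖u_2‖ = 3.7975, so e_2 = (0.2910, 0.9563, 0.0277).
r_{13} = e_1·c_3 = 2.7530; r_{23} = e_2·c_3 = 0.1109.
u_3 = c_3 − 2.7530·e_1 − 0.1109·e_2 = (-1.9270, 0.5255, 2.1022).
‖u_3‖ = 2.8998, so e_3 = (-0.6645, 0.1812, 0.7249).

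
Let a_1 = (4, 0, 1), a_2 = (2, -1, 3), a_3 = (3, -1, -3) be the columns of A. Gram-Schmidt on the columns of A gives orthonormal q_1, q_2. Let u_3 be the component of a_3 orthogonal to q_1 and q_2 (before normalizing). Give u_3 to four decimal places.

u_3 = (0.2137, -2.1368, -0.8547)

a_1 = (4, 0, 1); ‖a_1‖ = 4.1231, so q_1 = (0.9701, 0.0000, 0.2425).
q_1·a_2 = 0.9701·2 + 0.0000·(-1) + 0.2425·3 = 2.6679.
u_2 = a_2 − 2.6679·q_1 = (-0.5882, -1.0000, 2.3529).
‖u_2‖ = 2.6234, so q_2 = (-0.2242, -0.3812, 0.8969).
q_1·a_3 = 0.9701·3 + 0.0000·(-1) + 0.2425·(-3) = 2.1828; q_2·a_3 = (-0.2242)·3 + (-0.3812)·(-1) + 0.8969·(-3) = -2.9822.
u_3 = a_3 − 2.1828·q_1 + 2.9822·q_2 = (0.2137, -2.1368, -0.8547).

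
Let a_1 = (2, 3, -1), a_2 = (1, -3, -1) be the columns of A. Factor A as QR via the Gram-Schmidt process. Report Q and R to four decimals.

e_1 = a_1/‖a_1‖ = (2, 3, -1)/3.7417 = (0.5345, 0.8018, -0.2673).
r_{12} = e_1·a_2 = -1.6036.
u_2 = a_2 + 1.6036·e_1 = (1.8571, -1.7143, -1.4286).
‖u_2‖ = 2.9032, so e_2 = (0.6397, -0.5905, -0.4921).

Q = [[0.5345, 0.6397], [0.8018, -0.5905], [-0.2673, -0.4921]], R = [[3.7417, -1.6036], [0.0000, 2.9032]]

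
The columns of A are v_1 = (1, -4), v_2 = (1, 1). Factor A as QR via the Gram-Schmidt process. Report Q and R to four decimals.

v_1 = (1, -4); ‖v_1‖ = 4.1231, so e_1 = (0.2425, -0.9701).
e_1·v_2 = 0.2425·1 + (-0.9701)·1 = -0.7276.
u_2 = v_2 + 0.7276·e_1 = (1.1765, 0.2941).
‖u_2‖ = 1.2127, so e_2 = (0.9701, 0.2425).

Q = [[0.2425, 0.9701], [-0.9701, 0.2425]], R = [[4.1231, -0.7276], [0.0000, 1.2127]]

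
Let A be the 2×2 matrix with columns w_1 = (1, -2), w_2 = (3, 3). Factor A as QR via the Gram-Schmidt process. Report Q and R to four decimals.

Q = [[0.4472, 0.8944], [-0.8944, 0.4472]], R = [[2.2361, -1.3416], [0.0000, 4.0249]]

w_1 = (1, -2); ‖w_1‖ = 2.2361, so q_1 = (0.4472, -0.8944).
q_1·w_2 = 0.4472·3 + (-0.8944)·3 = -1.3416.
u_2 = w_2 + 1.3416·q_1 = (3.6000, 1.8000).
‖u_2‖ = 4.0249, so q_2 = (0.8944, 0.4472).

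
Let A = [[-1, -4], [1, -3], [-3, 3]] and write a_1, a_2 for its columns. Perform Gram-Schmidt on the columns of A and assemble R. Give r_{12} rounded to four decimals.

r_{12} = -2.4121

a_1 = (-1, 1, -3); ‖a_1‖ = 3.3166, so q_1 = (-0.3015, 0.3015, -0.9045).
r_{12} = q_1·a_2 = -2.4121.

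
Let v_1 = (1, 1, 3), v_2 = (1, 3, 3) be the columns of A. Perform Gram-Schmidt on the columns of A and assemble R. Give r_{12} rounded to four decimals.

v_1 = (1, 1, 3); ‖v_1‖ = 3.3166, so q_1 = (0.3015, 0.3015, 0.9045).
r_{12} = q_1·v_2 = 3.9196.

r_{12} = 3.9196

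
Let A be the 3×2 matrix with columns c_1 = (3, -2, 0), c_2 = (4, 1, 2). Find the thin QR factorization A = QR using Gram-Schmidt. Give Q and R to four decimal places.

Q = [[0.8321, 0.4639], [-0.5547, 0.6959], [0.0000, 0.5482]], R = [[3.6056, 2.7735], [0.0000, 3.6480]]

e_1 = c_1/‖c_1‖ = (3, -2, 0)/3.6056 = (0.8321, -0.5547, 0.0000).
r_{12} = e_1·c_2 = 2.7735.
u_2 = c_2 − 2.7735·e_1 = (1.6923, 2.5385, 2.0000).
‖u_2‖ = 3.6480, so e_2 = (0.4639, 0.6959, 0.5482).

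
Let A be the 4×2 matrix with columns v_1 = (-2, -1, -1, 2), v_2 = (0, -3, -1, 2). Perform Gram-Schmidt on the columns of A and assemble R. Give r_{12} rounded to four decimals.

r_{12} = 2.5298

v_1 = (-2, -1, -1, 2); ‖v_1‖ = 3.1623, so q_1 = (-0.6325, -0.3162, -0.3162, 0.6325).
r_{12} = q_1·v_2 = 2.5298.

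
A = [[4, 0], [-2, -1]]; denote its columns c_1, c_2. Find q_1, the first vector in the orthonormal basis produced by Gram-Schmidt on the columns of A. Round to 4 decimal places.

q_1 = c_1/‖c_1‖ = (4, -2)/4.4721 = (0.8944, -0.4472).

q_1 = (0.8944, -0.4472)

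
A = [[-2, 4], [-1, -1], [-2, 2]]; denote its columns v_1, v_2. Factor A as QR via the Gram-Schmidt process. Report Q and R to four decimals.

v_1 = (-2, -1, -2); ‖v_1‖ = 3.0000, so q_1 = (-0.6667, -0.3333, -0.6667).
q_1·v_2 = (-0.6667)·4 + (-0.3333)·(-1) + (-0.6667)·2 = -3.6667.
u_2 = v_2 + 3.6667·q_1 = (1.5556, -2.2222, -0.4444).
‖u_2‖ = 2.7487, so q_2 = (0.5659, -0.8085, -0.1617).

Q = [[-0.6667, 0.5659], [-0.3333, -0.8085], [-0.6667, -0.1617]], R = [[3.0000, -3.6667], [0.0000, 2.7487]]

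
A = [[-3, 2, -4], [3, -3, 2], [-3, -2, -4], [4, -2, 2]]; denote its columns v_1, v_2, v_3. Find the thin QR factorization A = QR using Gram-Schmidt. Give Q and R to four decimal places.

Q = [[-0.4575, 0.2154, -0.7582], [0.4575, -0.4800, -0.0060], [-0.4575, -0.8431, -0.1057], [0.6100, -0.1108, -0.6434]], R = [[6.5574, -2.5925, 5.7949], [0.0000, 3.7788, 1.3293], [0.0000, 0.0000, 2.1567]]

v_1 = (-3, 3, -3, 4); ‖v_1‖ = 6.5574, so e_1 = (-0.4575, 0.4575, -0.4575, 0.6100).
e_1·v_2 = (-0.4575)·2 + 0.4575·(-3) + (-0.4575)·(-2) + 0.6100·(-2) = -2.5925.
u_2 = v_2 + 2.5925·e_1 = (0.8140, -1.8140, -3.1860, -0.4186).
‖u_2‖ = 3.7788, so e_2 = (0.2154, -0.4800, -0.8431, -0.1108).
e_1·v_3 = (-0.4575)·(-4) + 0.4575·2 + (-0.4575)·(-4) + 0.6100·2 = 5.7949; e_2·v_3 = 0.2154·(-4) + (-0.4800)·2 + (-0.8431)·(-4) + (-0.1108)·2 = 1.3293.
u_3 = v_3 − 5.7949·e_1 − 1.3293·e_2 = (-1.6352, -0.0130, -0.2280, -1.3876).
‖u_3‖ = 2.1567, so e_3 = (-0.7582, -0.0060, -0.1057, -0.6434).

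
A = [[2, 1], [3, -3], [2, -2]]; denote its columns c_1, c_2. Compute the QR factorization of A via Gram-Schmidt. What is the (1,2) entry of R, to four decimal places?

c_1 = (2, 3, 2); ‖c_1‖ = 4.1231, so q_1 = (0.4851, 0.7276, 0.4851).
r_{12} = q_1·c_2 = -2.6679.

r_{12} = -2.6679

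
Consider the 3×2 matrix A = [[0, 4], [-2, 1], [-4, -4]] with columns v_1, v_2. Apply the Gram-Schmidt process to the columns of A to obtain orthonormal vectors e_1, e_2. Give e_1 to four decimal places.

e_1 = v_1/‖v_1‖ = (0, -2, -4)/4.4721 = (0.0000, -0.4472, -0.8944).

e_1 = (0.0000, -0.4472, -0.8944)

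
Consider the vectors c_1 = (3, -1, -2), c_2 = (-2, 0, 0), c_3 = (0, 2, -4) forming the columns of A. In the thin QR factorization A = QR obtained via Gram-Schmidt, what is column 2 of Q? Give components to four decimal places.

e_2 = (-0.5976, -0.3586, -0.7171)

c_1 = (3, -1, -2); ‖c_1‖ = 3.7417, so e_1 = (0.8018, -0.2673, -0.5345).
e_1·c_2 = 0.8018·(-2) + (-0.2673)·0 + (-0.5345)·0 = -1.6036.
u_2 = c_2 + 1.6036·e_1 = (-0.7143, -0.4286, -0.8571).
‖u_2‖ = 1.1952, so e_2 = (-0.5976, -0.3586, -0.7171).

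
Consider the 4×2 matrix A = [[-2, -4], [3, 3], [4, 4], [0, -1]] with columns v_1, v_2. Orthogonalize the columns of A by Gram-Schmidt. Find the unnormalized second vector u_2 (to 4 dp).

e_1 = v_1/‖v_1‖ = (-2, 3, 4, 0)/5.3852 = (-0.3714, 0.5571, 0.7428, 0.0000).
r_{12} = e_1·v_2 = 6.1279.
u_2 = v_2 − 6.1279·e_1 = (-1.7241, -0.4138, -0.5517, -1.0000).

u_2 = (-1.7241, -0.4138, -0.5517, -1.0000)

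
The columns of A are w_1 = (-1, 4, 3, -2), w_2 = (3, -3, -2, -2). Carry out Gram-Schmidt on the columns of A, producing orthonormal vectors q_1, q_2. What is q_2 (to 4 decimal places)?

q_1 = w_1/‖w_1‖ = (-1, 4, 3, -2)/5.4772 = (-0.1826, 0.7303, 0.5477, -0.3651).
r_{12} = q_1·w_2 = -3.1038.
u_2 = w_2 + 3.1038·q_1 = (2.4333, -0.7333, -0.3000, -3.1333).
‖u_2‖ = 4.0456, so q_2 = (0.6015, -0.1813, -0.0742, -0.7745).

q_2 = (0.6015, -0.1813, -0.0742, -0.7745)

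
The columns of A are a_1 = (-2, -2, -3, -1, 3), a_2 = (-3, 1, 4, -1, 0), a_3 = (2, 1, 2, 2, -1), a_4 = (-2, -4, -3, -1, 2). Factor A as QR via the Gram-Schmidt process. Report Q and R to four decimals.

Q = [[-0.3849, -0.7011, 0.1572, -0.0518], [-0.3849, 0.0959, -0.1153, -0.8909], [-0.5774, 0.6421, 0.3249, 0.2076], [-0.1925, -0.2509, 0.7127, 0.0951], [0.5774, 0.1550, 0.5904, -0.3892]], R = [[5.1962, -1.3472, -3.2717, 5.3886], [0.0000, 5.0185, -0.6790, -0.3469], [0.0000, 0.0000, 1.6838, -0.3598], [0.0000, 0.0000, 0.0000, 2.1710]]

q_1 = a_1/‖a_1‖ = (-2, -2, -3, -1, 3)/5.1962 = (-0.3849, -0.3849, -0.5774, -0.1925, 0.5774).
r_{12} = q_1·a_2 = -1.3472.
u_2 = a_2 + 1.3472·q_1 = (-3.5185, 0.4815, 3.2222, -1.2593, 0.7778).
‖u_2‖ = 5.0185, so q_2 = (-0.7011, 0.0959, 0.6421, -0.2509, 0.1550).
r_{13} = q_1·a_3 = -3.2717; r_{23} = q_2·a_3 = -0.6790.
u_3 = a_3 + 3.2717·q_1 + 0.6790·q_2 = (0.2647, -0.1941, 0.5471, 1.2000, 0.9941).
‖u_3‖ = 1.6838, so q_3 = (0.1572, -0.1153, 0.3249, 0.7127, 0.5904).
r_{14} = q_1·a_4 = 5.3886; r_{24} = q_2·a_4 = -0.3469; r_{34} = q_3·a_4 = -0.3598.
u_4 = a_4 − 5.3886·q_1 + 0.3469·q_2 + 0.3598·q_3 = (-0.1126, -1.9341, 0.4507, 0.2064, -0.8449).
‖u_4‖ = 2.1710, so q_4 = (-0.0518, -0.8909, 0.2076, 0.0951, -0.3892).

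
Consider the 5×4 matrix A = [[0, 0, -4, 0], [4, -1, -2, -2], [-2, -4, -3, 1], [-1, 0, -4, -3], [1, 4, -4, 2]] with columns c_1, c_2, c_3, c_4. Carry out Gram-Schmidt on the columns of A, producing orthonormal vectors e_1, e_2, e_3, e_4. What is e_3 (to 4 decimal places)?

c_1 = (0, 4, -2, -1, 1); ‖c_1‖ = 4.6904, so e_1 = (0.0000, 0.8528, -0.4264, -0.2132, 0.2132).
e_1·c_2 = 0.0000·0 + 0.8528·(-1) + (-0.4264)·(-4) + (-0.2132)·0 + 0.2132·4 = 1.7056.
u_2 = c_2 − 1.7056·e_1 = (0.0000, -2.4545, -3.2727, 0.3636, 3.6364).
‖u_2‖ = 5.4855, so e_2 = (0.0000, -0.4475, -0.5966, 0.0663, 0.6629).
e_1·c_3 = 0.0000·(-4) + 0.8528·(-2) + (-0.4264)·(-3) + (-0.2132)·(-4) + 0.2132·(-4) = -0.4264; e_2·c_3 = 0.0000·(-4) + (-0.4475)·(-2) + (-0.5966)·(-3) + 0.0663·(-4) + 0.6629·(-4) = -0.2320.
u_3 = c_3 + 0.4264·e_1 + 0.2320·e_2 = (-4.0000, -1.7402, -3.3202, -4.0755, -3.7553).
‖u_3‖ = 7.7951, so e_3 = (-0.5131, -0.2232, -0.4259, -0.5228, -0.4817).

e_3 = (-0.5131, -0.2232, -0.4259, -0.5228, -0.4817)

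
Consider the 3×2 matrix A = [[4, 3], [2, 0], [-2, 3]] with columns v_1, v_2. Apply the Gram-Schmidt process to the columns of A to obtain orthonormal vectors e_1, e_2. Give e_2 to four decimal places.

e_2 = (0.4924, -0.1231, 0.8616)

e_1 = v_1/‖v_1‖ = (4, 2, -2)/4.8990 = (0.8165, 0.4082, -0.4082).
r_{12} = e_1·v_2 = 1.2247.
u_2 = v_2 − 1.2247·e_1 = (2.0000, -0.5000, 3.5000).
‖u_2‖ = 4.0620, so e_2 = (0.4924, -0.1231, 0.8616).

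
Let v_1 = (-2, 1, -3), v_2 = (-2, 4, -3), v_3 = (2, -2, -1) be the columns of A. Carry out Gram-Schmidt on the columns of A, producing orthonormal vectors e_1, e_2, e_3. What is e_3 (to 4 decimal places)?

e_3 = (0.8321, 0.0000, -0.5547)

e_1 = v_1/‖v_1‖ = (-2, 1, -3)/3.7417 = (-0.5345, 0.2673, -0.8018).
r_{12} = e_1·v_2 = 4.5434.
u_2 = v_2 − 4.5434·e_1 = (0.4286, 2.7857, 0.6429).
‖u_2‖ = 2.8909, so e_2 = (0.1482, 0.9636, 0.2224).
r_{13} = e_1·v_3 = -0.8018; r_{23} = e_2·v_3 = -1.8531.
u_3 = v_3 + 0.8018·e_1 + 1.8531·e_2 = (1.8462, 0.0000, -1.2308).
‖u_3‖ = 2.2188, so e_3 = (0.8321, 0.0000, -0.5547).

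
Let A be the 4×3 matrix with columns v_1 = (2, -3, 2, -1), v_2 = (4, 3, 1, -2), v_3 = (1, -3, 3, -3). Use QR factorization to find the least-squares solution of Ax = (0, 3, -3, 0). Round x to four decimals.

x = (-0.5882, 0.2941, -0.2647)

q_1 = v_1/‖v_1‖ = (2, -3, 2, -1)/4.2426 = (0.4714, -0.7071, 0.4714, -0.2357).
r_{12} = q_1·v_2 = 0.7071.
u_2 = v_2 − 0.7071·q_1 = (3.6667, 3.5000, 0.6667, -1.8333).
‖u_2‖ = 5.4314, so q_2 = (0.6751, 0.6444, 0.1227, -0.3375).
r_{13} = q_1·v_3 = 4.7140; r_{23} = q_2·v_3 = 0.1227.
u_3 = v_3 − 4.7140·q_1 − 0.1227·q_2 = (-1.3051, 0.2542, 0.7627, -1.8475).
‖u_3‖ = 2.4006, so q_3 = (-0.5437, 0.1059, 0.3177, -0.7696).
Qᵀb = (-3.5355, 1.5650, -0.6354).
Back-substitute: x_3 = -0.6354/2.4006 = -0.2647.
x_2 = (1.5650 − 0.1227·(-0.2647))/5.4314 = 0.2941.
x_1 = (-3.5355 − 0.7071·0.2941 − 4.7140·(-0.2647))/4.2426 = -0.5882.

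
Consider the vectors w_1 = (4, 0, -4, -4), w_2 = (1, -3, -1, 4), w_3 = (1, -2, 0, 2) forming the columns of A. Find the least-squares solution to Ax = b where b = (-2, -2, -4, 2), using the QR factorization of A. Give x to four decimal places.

x = (0.1471, 3.0980, -4.4314)

w_1 = (4, 0, -4, -4); ‖w_1‖ = 6.9282, so e_1 = (0.5774, 0.0000, -0.5774, -0.5774).
e_1·w_2 = 0.5774·1 + 0.0000·(-3) + (-0.5774)·(-1) + (-0.5774)·4 = -1.1547.
u_2 = w_2 + 1.1547·e_1 = (1.6667, -3.0000, -1.6667, 3.3333).
‖u_2‖ = 5.0662, so e_2 = (0.3290, -0.5922, -0.3290, 0.6580).
e_1·w_3 = 0.5774·1 + 0.0000·(-2) + (-0.5774)·0 + (-0.5774)·2 = -0.5774; e_2·w_3 = 0.3290·1 + (-0.5922)·(-2) + (-0.3290)·0 + 0.6580·2 = 2.8292.
u_3 = w_3 + 0.5774·e_1 − 2.8292·e_2 = (0.4026, -0.3247, 0.5974, -0.1948).
‖u_3‖ = 0.8138, so e_3 = (0.4947, -0.3989, 0.7341, -0.2394).
Qᵀb = (0.0000, 3.1582, -3.6064).
Back-substitute: x_3 = -3.6064/0.8138 = -4.4314.
x_2 = (3.1582 − 2.8292·(-4.4314))/5.0662 = 3.0980.
x_1 = (0.0000 + 1.1547·3.0980 + 0.5774·(-4.4314))/6.9282 = 0.1471.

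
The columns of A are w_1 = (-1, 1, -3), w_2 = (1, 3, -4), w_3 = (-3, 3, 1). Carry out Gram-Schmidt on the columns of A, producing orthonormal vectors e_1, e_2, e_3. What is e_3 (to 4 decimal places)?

w_1 = (-1, 1, -3); ‖w_1‖ = 3.3166, so e_1 = (-0.3015, 0.3015, -0.9045).
e_1·w_2 = (-0.3015)·1 + 0.3015·3 + (-0.9045)·(-4) = 4.2212.
u_2 = w_2 − 4.2212·e_1 = (2.2727, 1.7273, -0.1818).
‖u_2‖ = 2.8604, so e_2 = (0.7946, 0.6039, -0.0636).
e_1·w_3 = (-0.3015)·(-3) + 0.3015·3 + (-0.9045)·1 = 0.9045; e_2·w_3 = 0.7946·(-3) + 0.6039·3 + (-0.0636)·1 = -0.6356.
u_3 = w_3 − 0.9045·e_1 + 0.6356·e_2 = (-2.2222, 3.1111, 1.7778).
‖u_3‖ = 4.2164, so e_3 = (-0.5270, 0.7379, 0.4216).

e_3 = (-0.5270, 0.7379, 0.4216)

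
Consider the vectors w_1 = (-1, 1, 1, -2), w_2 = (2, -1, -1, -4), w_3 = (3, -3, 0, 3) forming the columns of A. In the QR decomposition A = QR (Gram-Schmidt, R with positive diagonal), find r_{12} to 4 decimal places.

r_{12} = 1.5119

e_1 = w_1/‖w_1‖ = (-1, 1, 1, -2)/2.6458 = (-0.3780, 0.3780, 0.3780, -0.7559).
r_{12} = e_1·w_2 = 1.5119.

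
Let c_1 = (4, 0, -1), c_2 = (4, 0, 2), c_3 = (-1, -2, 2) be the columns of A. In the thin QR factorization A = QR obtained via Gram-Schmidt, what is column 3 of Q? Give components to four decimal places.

c_1 = (4, 0, -1); ‖c_1‖ = 4.1231, so e_1 = (0.9701, 0.0000, -0.2425).
e_1·c_2 = 0.9701·4 + 0.0000·0 + (-0.2425)·2 = 3.3955.
u_2 = c_2 − 3.3955·e_1 = (0.7059, 0.0000, 2.8235).
‖u_2‖ = 2.9104, so e_2 = (0.2425, 0.0000, 0.9701).
e_1·c_3 = 0.9701·(-1) + 0.0000·(-2) + (-0.2425)·2 = -1.4552; e_2·c_3 = 0.2425·(-1) + 0.0000·(-2) + 0.9701·2 = 1.6977.
u_3 = c_3 + 1.4552·e_1 − 1.6977·e_2 = (0.0000, -2.0000, 0.0000).
‖u_3‖ = 2.0000, so e_3 = (0.0000, -1.0000, 0.0000).

e_3 = (0.0000, -1.0000, 0.0000)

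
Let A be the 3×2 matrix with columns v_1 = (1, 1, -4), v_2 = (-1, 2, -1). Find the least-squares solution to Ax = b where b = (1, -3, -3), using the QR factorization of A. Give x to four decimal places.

x = (0.9639, -1.4699)

q_1 = v_1/‖v_1‖ = (1, 1, -4)/4.2426 = (0.2357, 0.2357, -0.9428).
r_{12} = q_1·v_2 = 1.1785.
u_2 = v_2 − 1.1785·q_1 = (-1.2778, 1.7222, 0.1111).
‖u_2‖ = 2.1473, so q_2 = (-0.5950, 0.8020, 0.0517).
Qᵀb = (2.3570, -3.1563).
Back-substitute: x_2 = -3.1563/2.1473 = -1.4699.
x_1 = (2.3570 − 1.1785·(-1.4699))/4.2426 = 0.9639.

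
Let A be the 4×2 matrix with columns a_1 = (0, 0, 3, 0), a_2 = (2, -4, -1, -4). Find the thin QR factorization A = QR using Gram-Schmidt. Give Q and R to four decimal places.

a_1 = (0, 0, 3, 0); ‖a_1‖ = 3.0000, so e_1 = (0.0000, 0.0000, 1.0000, 0.0000).
e_1·a_2 = 0.0000·2 + 0.0000·(-4) + 1.0000·(-1) + 0.0000·(-4) = -1.0000.
u_2 = a_2 + 1.0000·e_1 = (2.0000, -4.0000, 0.0000, -4.0000).
‖u_2‖ = 6.0000, so e_2 = (0.3333, -0.6667, 0.0000, -0.6667).

Q = [[0.0000, 0.3333], [0.0000, -0.6667], [1.0000, 0.0000], [0.0000, -0.6667]], R = [[3.0000, -1.0000], [0.0000, 6.0000]]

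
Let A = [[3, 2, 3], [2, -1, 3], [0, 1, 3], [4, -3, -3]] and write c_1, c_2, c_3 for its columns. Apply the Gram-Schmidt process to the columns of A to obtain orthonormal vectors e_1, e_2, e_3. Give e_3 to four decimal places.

e_1 = c_1/‖c_1‖ = (3, 2, 0, 4)/5.3852 = (0.5571, 0.3714, 0.0000, 0.7428).
r_{12} = e_1·c_2 = -1.4856.
u_2 = c_2 + 1.4856·e_1 = (2.8276, -0.4483, 1.0000, -1.8966).
‖u_2‖ = 3.5767, so e_2 = (0.7905, -0.1253, 0.2796, -0.5302).
r_{13} = e_1·c_3 = 0.5571; r_{23} = e_2·c_3 = 4.4251.
u_3 = c_3 − 0.5571·e_1 − 4.4251·e_2 = (-0.8086, 3.3477, 1.7628, -1.0674).
‖u_3‖ = 4.0135, so e_3 = (-0.2015, 0.8341, 0.4392, -0.2660).

e_3 = (-0.2015, 0.8341, 0.4392, -0.2660)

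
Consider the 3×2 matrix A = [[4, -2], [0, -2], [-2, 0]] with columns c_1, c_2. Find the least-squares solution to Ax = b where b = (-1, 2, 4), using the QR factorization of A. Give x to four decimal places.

c_1 = (4, 0, -2); ‖c_1‖ = 4.4721, so e_1 = (0.8944, 0.0000, -0.4472).
e_1·c_2 = 0.8944·(-2) + 0.0000·(-2) + (-0.4472)·0 = -1.7889.
u_2 = c_2 + 1.7889·e_1 = (-0.4000, -2.0000, -0.8000).
‖u_2‖ = 2.1909, so e_2 = (-0.1826, -0.9129, -0.3651).
Qᵀb = (-2.6833, -3.1038).
Back-substitute: x_2 = -3.1038/2.1909 = -1.4167.
x_1 = (-2.6833 + 1.7889·(-1.4167))/4.4721 = -1.1667.

x = (-1.1667, -1.4167)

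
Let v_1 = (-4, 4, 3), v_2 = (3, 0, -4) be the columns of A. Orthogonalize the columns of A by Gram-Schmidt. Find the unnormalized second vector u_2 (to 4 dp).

v_1 = (-4, 4, 3); ‖v_1‖ = 6.4031, so e_1 = (-0.6247, 0.6247, 0.4685).
e_1·v_2 = (-0.6247)·3 + 0.6247·0 + 0.4685·(-4) = -3.7482.
u_2 = v_2 + 3.7482·e_1 = (0.6585, 2.3415, -2.2439).

u_2 = (0.6585, 2.3415, -2.2439)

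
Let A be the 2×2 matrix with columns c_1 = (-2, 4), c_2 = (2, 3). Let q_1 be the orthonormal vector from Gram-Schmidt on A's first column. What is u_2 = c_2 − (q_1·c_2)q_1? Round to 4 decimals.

u_2 = (2.8000, 1.4000)

c_1 = (-2, 4); ‖c_1‖ = 4.4721, so q_1 = (-0.4472, 0.8944).
q_1·c_2 = (-0.4472)·2 + 0.8944·3 = 1.7889.
u_2 = c_2 − 1.7889·q_1 = (2.8000, 1.4000).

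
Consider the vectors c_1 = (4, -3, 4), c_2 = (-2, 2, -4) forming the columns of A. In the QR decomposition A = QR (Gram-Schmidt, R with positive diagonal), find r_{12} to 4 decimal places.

r_{12} = -4.6852

c_1 = (4, -3, 4); ‖c_1‖ = 6.4031, so e_1 = (0.6247, -0.4685, 0.6247).
r_{12} = e_1·c_2 = -4.6852.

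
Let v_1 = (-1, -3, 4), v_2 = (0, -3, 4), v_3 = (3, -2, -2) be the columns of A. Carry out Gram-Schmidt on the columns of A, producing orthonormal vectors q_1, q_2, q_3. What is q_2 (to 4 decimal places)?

q_1 = v_1/‖v_1‖ = (-1, -3, 4)/5.0990 = (-0.1961, -0.5883, 0.7845).
r_{12} = q_1·v_2 = 4.9029.
u_2 = v_2 − 4.9029·q_1 = (0.9615, -0.1154, 0.1538).
‖u_2‖ = 0.9806, so q_2 = (0.9806, -0.1177, 0.1569).

q_2 = (0.9806, -0.1177, 0.1569)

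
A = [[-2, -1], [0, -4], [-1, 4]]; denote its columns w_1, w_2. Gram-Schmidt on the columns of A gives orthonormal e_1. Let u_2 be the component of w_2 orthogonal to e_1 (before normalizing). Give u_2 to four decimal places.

u_2 = (-1.8000, -4.0000, 3.6000)

w_1 = (-2, 0, -1); ‖w_1‖ = 2.2361, so e_1 = (-0.8944, 0.0000, -0.4472).
e_1·w_2 = (-0.8944)·(-1) + 0.0000·(-4) + (-0.4472)·4 = -0.8944.
u_2 = w_2 + 0.8944·e_1 = (-1.8000, -4.0000, 3.6000).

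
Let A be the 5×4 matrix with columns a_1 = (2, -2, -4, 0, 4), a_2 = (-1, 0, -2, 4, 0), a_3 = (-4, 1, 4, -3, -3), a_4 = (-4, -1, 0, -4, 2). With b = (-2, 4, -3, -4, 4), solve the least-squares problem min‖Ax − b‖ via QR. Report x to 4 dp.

x = (-7.0583, -1.3833, -7.8000, 5.1167)

a_1 = (2, -2, -4, 0, 4); ‖a_1‖ = 6.3246, so e_1 = (0.3162, -0.3162, -0.6325, 0.0000, 0.6325).
e_1·a_2 = 0.3162·(-1) + (-0.3162)·0 + (-0.6325)·(-2) + 0.0000·4 + 0.6325·0 = 0.9487.
u_2 = a_2 − 0.9487·e_1 = (-1.3000, 0.3000, -1.4000, 4.0000, -0.6000).
‖u_2‖ = 4.4833, so e_2 = (-0.2900, 0.0669, -0.3123, 0.8922, -0.1338).
e_1·a_3 = 0.3162·(-4) + (-0.3162)·1 + (-0.6325)·4 + 0.0000·(-3) + 0.6325·(-3) = -6.0083; e_2·a_3 = (-0.2900)·(-4) + 0.0669·1 + (-0.3123)·4 + 0.8922·(-3) + (-0.1338)·(-3) = -2.2974.
u_3 = a_3 + 6.0083·e_1 + 2.2974·e_2 = (-2.7662, -0.7463, -0.5174, -0.9502, 0.4925).
‖u_3‖ = 3.1019, so e_3 = (-0.8918, -0.2406, -0.1668, -0.3063, 0.1588).
e_1·a_4 = 0.3162·(-4) + (-0.3162)·(-1) + (-0.6325)·0 + 0.0000·(-4) + 0.6325·2 = 0.3162; e_2·a_4 = (-0.2900)·(-4) + 0.0669·(-1) + (-0.3123)·0 + 0.8922·(-4) + (-0.1338)·2 = -2.7435; e_3·a_4 = (-0.8918)·(-4) + (-0.2406)·(-1) + (-0.1668)·0 + (-0.3063)·(-4) + 0.1588·2 = 5.3506.
u_4 = a_4 − 0.3162·e_1 + 2.7435·e_2 − 5.3506·e_3 = (-0.1241, 0.5708, 0.2358, 0.0869, 0.5832).
‖u_4‖ = 0.8629, so e_4 = (-0.1438, 0.6615, 0.2732, 0.1007, 0.6759).
Qᵀb = (2.5298, -2.3197, 3.1821, 4.4151).
Back-substitute: x_4 = 4.4151/0.8629 = 5.1167.
x_3 = (3.1821 − 5.3506·5.1167)/3.1019 = -7.8000.
x_2 = (-2.3197 + 2.2974·(-7.8000) + 2.7435·5.1167)/4.4833 = -1.3833.
x_1 = (2.5298 − 0.9487·(-1.3833) + 6.0083·(-7.8000) − 0.3162·5.1167)/6.3246 = -7.0583.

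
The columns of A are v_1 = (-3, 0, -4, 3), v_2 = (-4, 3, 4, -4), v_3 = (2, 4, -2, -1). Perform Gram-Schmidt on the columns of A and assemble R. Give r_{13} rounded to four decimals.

r_{13} = -0.1715

e_1 = v_1/‖v_1‖ = (-3, 0, -4, 3)/5.8310 = (-0.5145, 0.0000, -0.6860, 0.5145).
r_{13} = e_1·v_3 = -0.1715.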